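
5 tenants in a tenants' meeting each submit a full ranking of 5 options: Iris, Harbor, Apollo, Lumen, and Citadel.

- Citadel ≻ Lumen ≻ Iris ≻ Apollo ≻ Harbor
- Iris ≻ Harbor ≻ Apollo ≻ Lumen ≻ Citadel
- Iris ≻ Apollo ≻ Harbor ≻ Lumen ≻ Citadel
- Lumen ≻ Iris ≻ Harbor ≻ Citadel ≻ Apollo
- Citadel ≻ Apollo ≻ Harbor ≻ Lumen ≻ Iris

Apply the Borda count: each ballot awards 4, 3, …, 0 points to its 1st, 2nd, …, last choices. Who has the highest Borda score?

Borda scores:
  Iris: 2 + 4 + 4 + 3 + 0 = 13
  Harbor: 0 + 3 + 2 + 2 + 2 = 9
  Apollo: 1 + 2 + 3 + 0 + 3 = 9
  Lumen: 3 + 1 + 1 + 4 + 1 = 10
  Citadel: 4 + 0 + 0 + 1 + 4 = 9
Iris has the highest total.

Iris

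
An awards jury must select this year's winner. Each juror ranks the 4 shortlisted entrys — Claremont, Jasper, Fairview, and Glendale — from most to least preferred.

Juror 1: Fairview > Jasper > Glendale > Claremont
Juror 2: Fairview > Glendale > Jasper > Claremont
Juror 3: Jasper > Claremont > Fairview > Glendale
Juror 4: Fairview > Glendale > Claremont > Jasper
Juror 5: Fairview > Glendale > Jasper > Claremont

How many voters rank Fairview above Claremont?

4

Ballots ranking Fairview above Claremont: 4.
Ballots ranking Claremont above Fairview: 1.
So 4 of 5 voters prefer Fairview to Claremont.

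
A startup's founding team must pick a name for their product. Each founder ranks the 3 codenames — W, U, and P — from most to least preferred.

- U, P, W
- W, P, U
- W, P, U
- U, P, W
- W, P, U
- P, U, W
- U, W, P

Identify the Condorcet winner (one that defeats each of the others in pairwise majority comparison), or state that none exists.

Head-to-head results (7 voters total):
W vs U: U wins 4–3.
W vs P: W wins 4–3.
U vs P: P wins 4–3.
No candidate beats all others: W beats P beats U beats W, a majority cycle.

No Condorcet winner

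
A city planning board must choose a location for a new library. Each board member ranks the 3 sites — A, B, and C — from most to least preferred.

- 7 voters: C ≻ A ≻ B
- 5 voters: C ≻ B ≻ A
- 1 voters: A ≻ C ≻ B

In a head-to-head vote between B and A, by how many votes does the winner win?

3

Ballots ranking B above A: 5.
Ballots ranking A above B: 7+1 = 8.
A wins 8–5, a margin of 3.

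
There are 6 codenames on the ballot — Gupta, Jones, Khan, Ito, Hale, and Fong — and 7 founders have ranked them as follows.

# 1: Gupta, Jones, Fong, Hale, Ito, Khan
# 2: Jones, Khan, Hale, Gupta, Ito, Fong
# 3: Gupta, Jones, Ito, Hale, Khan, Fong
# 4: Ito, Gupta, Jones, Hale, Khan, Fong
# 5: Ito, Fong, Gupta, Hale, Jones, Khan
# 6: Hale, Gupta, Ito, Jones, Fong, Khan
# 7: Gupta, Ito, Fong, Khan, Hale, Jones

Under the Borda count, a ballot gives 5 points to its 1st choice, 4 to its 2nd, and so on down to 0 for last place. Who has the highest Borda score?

Gupta

Borda scores:
  Gupta: 5 + 2 + 5 + 4 + 3 + 4 + 5 = 28
  Jones: 4 + 5 + 4 + 3 + 1 + 2 + 0 = 19
  Khan: 0 + 4 + 1 + 1 + 0 + 0 + 2 = 8
  Ito: 1 + 1 + 3 + 5 + 5 + 3 + 4 = 22
  Hale: 2 + 3 + 2 + 2 + 2 + 5 + 1 = 17
  Fong: 3 + 0 + 0 + 0 + 4 + 1 + 3 = 11
Gupta has the highest total.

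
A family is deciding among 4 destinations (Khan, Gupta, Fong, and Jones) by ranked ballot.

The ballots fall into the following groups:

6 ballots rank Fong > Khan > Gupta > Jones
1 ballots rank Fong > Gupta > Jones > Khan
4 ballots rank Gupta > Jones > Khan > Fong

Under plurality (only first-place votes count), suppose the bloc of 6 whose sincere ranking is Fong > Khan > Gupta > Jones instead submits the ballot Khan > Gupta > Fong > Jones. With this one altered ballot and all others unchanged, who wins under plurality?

Khan

First-place totals with the altered ballot: Khan 6, Gupta 4, Fong 1, Jones 0.
The switch changes the winner from Fong to Khan.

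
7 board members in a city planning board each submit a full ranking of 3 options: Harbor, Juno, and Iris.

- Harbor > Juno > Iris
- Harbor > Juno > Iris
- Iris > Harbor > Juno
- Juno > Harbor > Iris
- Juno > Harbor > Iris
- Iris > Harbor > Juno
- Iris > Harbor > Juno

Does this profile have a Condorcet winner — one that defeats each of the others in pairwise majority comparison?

Head-to-head results (7 voters total):
Harbor vs Juno: Harbor wins 5–2.
Harbor vs Iris: Harbor wins 4–3.
Juno vs Iris: Juno wins 4–3.
Harbor beats each rival — Juno (5–2), Iris (4–3) — so Harbor is the Condorcet winner.

Yes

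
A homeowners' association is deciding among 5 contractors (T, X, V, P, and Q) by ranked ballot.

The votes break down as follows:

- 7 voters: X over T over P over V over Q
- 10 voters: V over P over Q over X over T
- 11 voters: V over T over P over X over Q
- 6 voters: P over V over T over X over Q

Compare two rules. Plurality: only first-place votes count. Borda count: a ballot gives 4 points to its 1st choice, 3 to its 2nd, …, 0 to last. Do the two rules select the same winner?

Yes

Plurality first-place counts: T 0, X 7, V 21, P 6, Q 0 → V.
Borda totals: T 66, X 55, V 109, P 90, Q 20 → V.
The two rules agree on V.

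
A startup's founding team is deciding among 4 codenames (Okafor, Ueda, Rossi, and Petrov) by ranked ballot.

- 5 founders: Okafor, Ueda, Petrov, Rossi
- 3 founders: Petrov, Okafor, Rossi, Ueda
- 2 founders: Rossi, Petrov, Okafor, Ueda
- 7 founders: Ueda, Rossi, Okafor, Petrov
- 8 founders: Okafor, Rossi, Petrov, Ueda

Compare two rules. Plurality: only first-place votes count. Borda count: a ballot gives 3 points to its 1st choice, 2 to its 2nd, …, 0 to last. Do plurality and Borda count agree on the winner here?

Yes

Plurality first-place counts: Okafor 13, Ueda 7, Rossi 2, Petrov 3 → Okafor.
Borda totals: Okafor 54, Ueda 31, Rossi 39, Petrov 26 → Okafor.
The two rules agree on Okafor.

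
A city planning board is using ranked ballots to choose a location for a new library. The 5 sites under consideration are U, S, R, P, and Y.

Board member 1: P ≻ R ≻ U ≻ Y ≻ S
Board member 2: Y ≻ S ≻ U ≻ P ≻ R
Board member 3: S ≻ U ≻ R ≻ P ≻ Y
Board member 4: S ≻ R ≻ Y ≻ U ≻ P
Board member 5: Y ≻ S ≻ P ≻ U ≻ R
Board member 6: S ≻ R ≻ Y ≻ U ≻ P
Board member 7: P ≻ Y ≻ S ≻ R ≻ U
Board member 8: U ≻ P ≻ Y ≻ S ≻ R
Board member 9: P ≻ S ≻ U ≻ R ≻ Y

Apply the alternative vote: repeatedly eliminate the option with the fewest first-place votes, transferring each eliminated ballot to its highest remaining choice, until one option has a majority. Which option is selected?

S

Round 1: S 3, P 3, Y 2, U 1, R 0. R has the fewest and is eliminated.
Round 2: S 3, P 3, Y 2, U 1. U has the fewest and is eliminated.
Round 3: P 4, S 3, Y 2. Y has the fewest and is eliminated.
Round 4: S 5, P 4. S has a majority.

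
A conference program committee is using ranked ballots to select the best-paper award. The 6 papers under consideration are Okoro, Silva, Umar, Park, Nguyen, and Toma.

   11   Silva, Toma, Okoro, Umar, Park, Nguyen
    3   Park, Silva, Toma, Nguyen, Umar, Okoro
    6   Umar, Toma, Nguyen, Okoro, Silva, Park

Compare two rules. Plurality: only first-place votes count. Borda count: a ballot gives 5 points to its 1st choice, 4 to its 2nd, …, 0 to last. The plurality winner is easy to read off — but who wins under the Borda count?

Toma

Plurality first-place counts: Okoro 0, Silva 11, Umar 6, Park 3, Nguyen 0, Toma 0 → Silva.
Borda totals: Okoro 45, Silva 73, Umar 55, Park 26, Nguyen 24, Toma 77 → Toma.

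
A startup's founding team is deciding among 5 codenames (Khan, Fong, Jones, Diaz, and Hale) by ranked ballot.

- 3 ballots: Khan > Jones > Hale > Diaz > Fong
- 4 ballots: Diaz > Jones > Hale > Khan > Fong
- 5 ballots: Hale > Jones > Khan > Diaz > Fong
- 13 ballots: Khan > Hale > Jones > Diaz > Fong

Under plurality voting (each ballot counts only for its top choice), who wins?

First-place vote totals:
  Khan: 16
  Fong: 0
  Jones: 0
  Diaz: 4
  Hale: 5
Khan has the most first-place votes.

Khan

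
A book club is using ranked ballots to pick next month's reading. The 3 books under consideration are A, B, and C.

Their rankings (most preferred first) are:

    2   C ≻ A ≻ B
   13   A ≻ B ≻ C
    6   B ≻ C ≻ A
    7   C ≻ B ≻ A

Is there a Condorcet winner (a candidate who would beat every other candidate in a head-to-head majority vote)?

Head-to-head results (28 voters total):
A vs B: A wins 15–13.
A vs C: C wins 15–13.
B vs C: B wins 19–9.
No candidate beats all others: A beats B beats C beats A, a majority cycle.

No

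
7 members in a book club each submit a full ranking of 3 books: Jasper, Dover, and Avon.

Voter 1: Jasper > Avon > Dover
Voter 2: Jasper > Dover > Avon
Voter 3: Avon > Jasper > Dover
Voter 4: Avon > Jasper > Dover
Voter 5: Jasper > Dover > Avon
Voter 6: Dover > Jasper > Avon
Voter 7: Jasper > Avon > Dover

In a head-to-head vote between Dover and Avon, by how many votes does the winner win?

1

Ballots ranking Dover above Avon: 3.
Ballots ranking Avon above Dover: 4.
Avon wins 4–3, a margin of 1.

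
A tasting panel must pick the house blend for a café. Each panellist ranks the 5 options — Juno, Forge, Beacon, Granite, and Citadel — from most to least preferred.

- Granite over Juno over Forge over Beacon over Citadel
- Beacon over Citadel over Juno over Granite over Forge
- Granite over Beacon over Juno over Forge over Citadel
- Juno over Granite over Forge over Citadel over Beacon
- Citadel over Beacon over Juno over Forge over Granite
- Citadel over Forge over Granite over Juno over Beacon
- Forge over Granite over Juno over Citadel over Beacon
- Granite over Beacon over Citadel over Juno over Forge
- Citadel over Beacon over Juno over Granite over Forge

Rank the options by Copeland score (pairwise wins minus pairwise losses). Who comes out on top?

Granite

Pairwise results:
  Juno vs Forge: Juno wins 7–2.
  Juno vs Beacon: Beacon wins 5–4.
  Juno vs Granite: Granite wins 5–4.
  Juno vs Citadel: Citadel wins 5–4.
  Forge vs Beacon: Beacon wins 5–4.
  Forge vs Granite: Granite wins 6–3.
  Forge vs Citadel: Citadel wins 5–4.
  Beacon vs Granite: Granite wins 6–3.
  Beacon vs Citadel: Citadel wins 5–4.
  Granite vs Citadel: Granite wins 5–4.
Copeland scores (wins − losses):
  Juno: 1 − 3 = -2
  Forge: 0 − 4 = -4
  Beacon: 2 − 2 = 0
  Granite: 4 − 0 = 4
  Citadel: 3 − 1 = 2
Granite has the best Copeland score.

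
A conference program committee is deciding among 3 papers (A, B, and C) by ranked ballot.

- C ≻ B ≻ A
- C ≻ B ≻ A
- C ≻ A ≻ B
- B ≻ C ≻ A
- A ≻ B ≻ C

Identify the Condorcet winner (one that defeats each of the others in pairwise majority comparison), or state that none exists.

Head-to-head results (5 voters total):
A vs B: B wins 3–2.
A vs C: C wins 4–1.
B vs C: C wins 3–2.
C beats each rival — A (4–1), B (3–2) — so C is the Condorcet winner.

C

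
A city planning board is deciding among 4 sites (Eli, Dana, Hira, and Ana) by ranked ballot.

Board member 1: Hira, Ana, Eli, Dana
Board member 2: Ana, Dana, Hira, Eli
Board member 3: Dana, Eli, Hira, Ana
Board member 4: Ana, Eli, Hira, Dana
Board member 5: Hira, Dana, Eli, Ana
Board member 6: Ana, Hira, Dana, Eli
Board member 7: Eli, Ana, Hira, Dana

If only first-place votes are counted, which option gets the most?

First-place vote totals:
  Eli: 1
  Dana: 1
  Hira: 2
  Ana: 3
Ana has the most first-place votes.

Ana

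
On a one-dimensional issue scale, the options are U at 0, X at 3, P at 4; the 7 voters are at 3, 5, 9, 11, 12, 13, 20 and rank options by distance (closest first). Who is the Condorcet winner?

With single-peaked preferences on a line, the Condorcet winner is the candidate closest to the median voter.
The median voter (position 11) is closest to P at 4.
Check: P vs U — voters closer to P: 7 of 7.

P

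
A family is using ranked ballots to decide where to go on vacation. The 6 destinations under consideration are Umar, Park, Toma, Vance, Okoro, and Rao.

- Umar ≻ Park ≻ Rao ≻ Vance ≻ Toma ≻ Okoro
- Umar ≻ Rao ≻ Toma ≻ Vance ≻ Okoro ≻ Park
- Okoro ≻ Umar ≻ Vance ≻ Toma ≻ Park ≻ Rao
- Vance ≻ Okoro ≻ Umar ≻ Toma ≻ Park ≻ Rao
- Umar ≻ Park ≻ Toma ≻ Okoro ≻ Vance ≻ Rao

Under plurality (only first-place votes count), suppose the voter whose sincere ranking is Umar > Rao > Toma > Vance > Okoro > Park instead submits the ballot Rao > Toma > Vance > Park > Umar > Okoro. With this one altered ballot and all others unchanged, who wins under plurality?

Umar

First-place totals with the altered ballot: Umar 2, Park 0, Toma 0, Vance 1, Okoro 1, Rao 1.
The winner is unchanged: still Umar.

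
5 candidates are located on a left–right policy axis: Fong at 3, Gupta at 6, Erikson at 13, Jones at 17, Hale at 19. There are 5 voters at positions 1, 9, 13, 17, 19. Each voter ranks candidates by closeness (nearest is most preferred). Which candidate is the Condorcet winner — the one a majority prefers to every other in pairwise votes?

Erikson

With single-peaked preferences on a line, the Condorcet winner is the candidate closest to the median voter.
The median voter (position 13) is closest to Erikson at 13.
Check: Erikson vs Hale — voters closer to Erikson: 3 of 5.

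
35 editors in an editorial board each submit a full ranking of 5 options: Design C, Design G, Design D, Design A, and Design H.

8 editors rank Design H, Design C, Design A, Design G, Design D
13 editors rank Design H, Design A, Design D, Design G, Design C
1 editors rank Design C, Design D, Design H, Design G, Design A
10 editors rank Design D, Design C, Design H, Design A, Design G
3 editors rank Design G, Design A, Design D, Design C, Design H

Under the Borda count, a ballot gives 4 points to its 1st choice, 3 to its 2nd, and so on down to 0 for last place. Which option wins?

Design H

Borda scores:
  Design C: 8·3 + 13·0 + 4 + 10·3 + 3·1 = 61
  Design G: 8·1 + 13·1 + 1 + 10·0 + 3·4 = 34
  Design D: 8·0 + 13·2 + 3 + 10·4 + 3·2 = 75
  Design A: 8·2 + 13·3 + 0 + 10·1 + 3·3 = 74
  Design H: 8·4 + 13·4 + 2 + 10·2 + 3·0 = 106
Design H has the highest total.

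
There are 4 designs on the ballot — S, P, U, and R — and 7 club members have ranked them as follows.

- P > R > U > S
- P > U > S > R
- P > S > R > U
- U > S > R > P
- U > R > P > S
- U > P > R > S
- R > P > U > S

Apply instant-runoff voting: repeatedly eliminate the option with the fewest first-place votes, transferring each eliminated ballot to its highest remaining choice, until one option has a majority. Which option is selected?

P

Round 1: P 3, U 3, R 1, S 0. S has the fewest and is eliminated.
Round 2: P 3, U 3, R 1. R has the fewest and is eliminated.
Round 3: P 4, U 3. P has a majority.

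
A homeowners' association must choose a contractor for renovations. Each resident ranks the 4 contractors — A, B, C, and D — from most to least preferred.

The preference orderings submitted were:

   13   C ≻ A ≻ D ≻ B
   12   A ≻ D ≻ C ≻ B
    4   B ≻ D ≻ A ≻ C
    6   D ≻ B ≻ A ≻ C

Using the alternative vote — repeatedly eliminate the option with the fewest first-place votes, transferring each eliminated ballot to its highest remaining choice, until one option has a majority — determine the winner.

A

Round 1: C 13, A 12, D 6, B 4. B has the fewest and is eliminated.
Round 2: C 13, A 12, D 10. D has the fewest and is eliminated.
Round 3: A 22, C 13. A has a majority.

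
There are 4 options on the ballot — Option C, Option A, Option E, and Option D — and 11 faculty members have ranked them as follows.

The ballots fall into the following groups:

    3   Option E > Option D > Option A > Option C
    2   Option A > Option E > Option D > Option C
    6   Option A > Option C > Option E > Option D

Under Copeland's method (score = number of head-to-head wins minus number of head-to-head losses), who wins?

Option A

Pairwise results:
  Option C vs Option A: Option A wins 11–0.
  Option C vs Option E: Option C wins 6–5.
  Option C vs Option D: Option C wins 6–5.
  Option A vs Option E: Option A wins 8–3.
  Option A vs Option D: Option A wins 8–3.
  Option E vs Option D: Option E wins 11–0.
Copeland scores (wins − losses):
  Option C: 2 − 1 = 1
  Option A: 3 − 0 = 3
  Option E: 1 − 2 = -1
  Option D: 0 − 3 = -3
Option A has the best Copeland score.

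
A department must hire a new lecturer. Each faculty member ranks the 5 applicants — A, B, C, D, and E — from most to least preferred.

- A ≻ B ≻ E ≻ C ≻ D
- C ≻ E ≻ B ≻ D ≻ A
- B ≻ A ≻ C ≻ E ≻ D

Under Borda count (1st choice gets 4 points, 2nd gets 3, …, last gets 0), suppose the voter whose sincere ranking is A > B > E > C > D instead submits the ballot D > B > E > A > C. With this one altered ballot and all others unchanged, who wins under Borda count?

Borda totals with the altered ballot: A 4, B 9, C 6, D 5, E 6.
The winner is unchanged: still B.

B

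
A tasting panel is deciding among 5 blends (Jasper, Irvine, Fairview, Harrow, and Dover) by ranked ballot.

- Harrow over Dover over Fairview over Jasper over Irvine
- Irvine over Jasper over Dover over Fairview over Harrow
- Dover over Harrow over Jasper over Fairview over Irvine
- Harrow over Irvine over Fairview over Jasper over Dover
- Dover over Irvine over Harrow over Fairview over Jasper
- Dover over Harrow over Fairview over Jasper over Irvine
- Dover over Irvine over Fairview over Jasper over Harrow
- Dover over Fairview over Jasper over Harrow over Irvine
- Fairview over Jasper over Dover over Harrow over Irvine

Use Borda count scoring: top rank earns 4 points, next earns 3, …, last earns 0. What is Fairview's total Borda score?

18

Borda scores:
  Jasper: 1 + 3 + 2 + 1 + 0 + 1 + 1 + 2 + 3 = 14
  Irvine: 0 + 4 + 0 + 3 + 3 + 0 + 3 + 0 + 0 = 13
  Fairview: 2 + 1 + 1 + 2 + 1 + 2 + 2 + 3 + 4 = 18
  Harrow: 4 + 0 + 3 + 4 + 2 + 3 + 0 + 1 + 1 = 18
  Dover: 3 + 2 + 4 + 0 + 4 + 4 + 4 + 4 + 2 = 27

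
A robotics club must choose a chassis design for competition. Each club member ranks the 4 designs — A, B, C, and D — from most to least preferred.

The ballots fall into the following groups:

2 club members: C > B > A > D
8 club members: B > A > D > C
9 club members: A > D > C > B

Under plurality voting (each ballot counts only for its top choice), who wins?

First-place vote totals:
  A: 9
  B: 8
  C: 2
  D: 0
A has the most first-place votes.

A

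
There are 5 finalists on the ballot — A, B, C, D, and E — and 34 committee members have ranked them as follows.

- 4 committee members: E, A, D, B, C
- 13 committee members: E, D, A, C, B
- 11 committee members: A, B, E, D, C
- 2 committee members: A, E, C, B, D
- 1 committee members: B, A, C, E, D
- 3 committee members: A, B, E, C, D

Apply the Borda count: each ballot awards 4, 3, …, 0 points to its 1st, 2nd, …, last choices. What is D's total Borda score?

58

Borda scores:
  A: 4·3 + 13·2 + 11·4 + 2·4 + 3 + 3·4 = 105
  B: 4·1 + 13·0 + 11·3 + 2·1 + 4 + 3·3 = 52
  C: 4·0 + 13·1 + 11·0 + 2·2 + 2 + 3·1 = 22
  D: 4·2 + 13·3 + 11·1 + 2·0 + 0 + 3·0 = 58
  E: 4·4 + 13·4 + 11·2 + 2·3 + 1 + 3·2 = 103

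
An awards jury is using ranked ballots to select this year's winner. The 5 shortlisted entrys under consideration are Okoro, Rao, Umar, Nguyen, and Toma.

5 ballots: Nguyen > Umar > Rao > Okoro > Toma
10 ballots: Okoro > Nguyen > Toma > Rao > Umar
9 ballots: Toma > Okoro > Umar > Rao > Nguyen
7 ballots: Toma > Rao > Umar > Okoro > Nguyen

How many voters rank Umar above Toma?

Ballots ranking Umar above Toma: 5.
Ballots ranking Toma above Umar: 10+9+7 = 26.
So 5 of 31 voters prefer Umar to Toma.

5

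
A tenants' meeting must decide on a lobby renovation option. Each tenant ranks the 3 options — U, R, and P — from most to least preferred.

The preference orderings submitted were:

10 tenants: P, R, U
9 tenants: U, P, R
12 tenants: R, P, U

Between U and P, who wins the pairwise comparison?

Ballots ranking U above P: 9.
Ballots ranking P above U: 10+12 = 22.
P wins the head-to-head, 22–9.

P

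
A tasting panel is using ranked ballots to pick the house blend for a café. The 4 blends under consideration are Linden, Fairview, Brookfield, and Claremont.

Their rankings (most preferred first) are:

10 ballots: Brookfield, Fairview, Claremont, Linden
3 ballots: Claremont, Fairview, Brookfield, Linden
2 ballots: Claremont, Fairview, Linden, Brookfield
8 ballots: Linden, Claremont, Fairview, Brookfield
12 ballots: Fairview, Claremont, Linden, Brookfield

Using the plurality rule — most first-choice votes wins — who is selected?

Fairview

First-place vote totals:
  Linden: 8
  Fairview: 12
  Brookfield: 10
  Claremont: 5
Fairview has the most first-place votes.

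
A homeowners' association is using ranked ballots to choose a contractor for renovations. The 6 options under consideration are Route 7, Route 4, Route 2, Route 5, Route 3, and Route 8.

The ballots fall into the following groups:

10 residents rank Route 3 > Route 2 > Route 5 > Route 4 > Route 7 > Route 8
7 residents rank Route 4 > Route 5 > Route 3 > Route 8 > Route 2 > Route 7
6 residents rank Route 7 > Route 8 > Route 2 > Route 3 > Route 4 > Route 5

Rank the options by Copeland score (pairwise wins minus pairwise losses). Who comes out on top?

Pairwise results:
  Route 7 vs Route 4: Route 4 wins 17–6.
  Route 7 vs Route 2: Route 2 wins 17–6.
  Route 7 vs Route 5: Route 5 wins 17–6.
  Route 7 vs Route 3: Route 3 wins 17–6.
  Route 7 vs Route 8: Route 7 wins 16–7.
  Route 4 vs Route 2: Route 2 wins 16–7.
  Route 4 vs Route 5: Route 4 wins 13–10.
  Route 4 vs Route 3: Route 3 wins 16–7.
  Route 4 vs Route 8: Route 4 wins 17–6.
  Route 2 vs Route 5: Route 2 wins 16–7.
  Route 2 vs Route 3: Route 3 wins 17–6.
  Route 2 vs Route 8: Route 8 wins 13–10.
  Route 5 vs Route 3: Route 3 wins 16–7.
  Route 5 vs Route 8: Route 5 wins 17–6.
  Route 3 vs Route 8: Route 3 wins 17–6.
Copeland scores (wins − losses):
  Route 7: 1 − 4 = -3
  Route 4: 3 − 2 = 1
  Route 2: 3 − 2 = 1
  Route 5: 2 − 3 = -1
  Route 3: 5 − 0 = 5
  Route 8: 1 − 4 = -3
Route 3 has the best Copeland score.

Route 3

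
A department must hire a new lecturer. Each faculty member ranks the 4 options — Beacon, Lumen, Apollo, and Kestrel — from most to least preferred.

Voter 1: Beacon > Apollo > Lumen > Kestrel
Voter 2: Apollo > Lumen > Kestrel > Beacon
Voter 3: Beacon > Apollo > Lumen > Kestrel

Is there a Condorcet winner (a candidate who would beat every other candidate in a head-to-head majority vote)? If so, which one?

Head-to-head results (3 voters total):
Beacon vs Lumen: Beacon wins 2–1.
Beacon vs Apollo: Beacon wins 2–1.
Beacon vs Kestrel: Beacon wins 2–1.
Lumen vs Apollo: Apollo wins 3–0.
Lumen vs Kestrel: Lumen wins 3–0.
Apollo vs Kestrel: Apollo wins 3–0.
Beacon beats each rival — Lumen (2–1), Apollo (2–1), Kestrel (2–1) — so Beacon is the Condorcet winner.

Beacon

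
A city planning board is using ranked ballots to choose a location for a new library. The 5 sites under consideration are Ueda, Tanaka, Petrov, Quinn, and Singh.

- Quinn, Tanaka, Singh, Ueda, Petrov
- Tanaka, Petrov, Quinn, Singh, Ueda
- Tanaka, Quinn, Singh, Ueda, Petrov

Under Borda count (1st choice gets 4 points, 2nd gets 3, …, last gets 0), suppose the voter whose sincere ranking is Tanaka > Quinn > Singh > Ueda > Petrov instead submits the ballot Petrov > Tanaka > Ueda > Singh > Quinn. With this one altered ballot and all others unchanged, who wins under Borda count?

Borda totals with the altered ballot: Ueda 3, Tanaka 10, Petrov 7, Quinn 6, Singh 4.
The winner is unchanged: still Tanaka.

Tanaka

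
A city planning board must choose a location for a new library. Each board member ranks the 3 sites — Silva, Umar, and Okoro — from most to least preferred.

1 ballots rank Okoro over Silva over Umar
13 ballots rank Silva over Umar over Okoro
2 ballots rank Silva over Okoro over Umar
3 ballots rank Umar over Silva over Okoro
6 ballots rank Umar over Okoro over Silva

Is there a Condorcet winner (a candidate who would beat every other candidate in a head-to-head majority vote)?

Yes

Head-to-head results (25 voters total):
Silva vs Umar: Silva wins 16–9.
Silva vs Okoro: Silva wins 18–7.
Umar vs Okoro: Umar wins 22–3.
Silva beats each rival — Umar (16–9), Okoro (18–7) — so Silva is the Condorcet winner.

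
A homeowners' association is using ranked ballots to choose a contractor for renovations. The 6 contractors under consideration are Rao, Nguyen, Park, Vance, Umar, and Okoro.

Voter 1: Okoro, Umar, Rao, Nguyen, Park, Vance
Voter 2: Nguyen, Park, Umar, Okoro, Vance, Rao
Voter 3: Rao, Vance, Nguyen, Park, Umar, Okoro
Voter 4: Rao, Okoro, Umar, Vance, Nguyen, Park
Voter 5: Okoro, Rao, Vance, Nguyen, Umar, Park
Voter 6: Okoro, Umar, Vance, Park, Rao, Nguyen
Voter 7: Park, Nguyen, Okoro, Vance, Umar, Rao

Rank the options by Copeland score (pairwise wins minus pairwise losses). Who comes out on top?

Okoro

Pairwise results:
  Rao vs Nguyen: Rao wins 5–2.
  Rao vs Park: Rao wins 4–3.
  Rao vs Vance: Rao wins 4–3.
  Rao vs Umar: Umar wins 4–3.
  Rao vs Okoro: Okoro wins 5–2.
  Nguyen vs Park: Nguyen wins 5–2.
  Nguyen vs Vance: Vance wins 4–3.
  Nguyen vs Umar: Nguyen wins 4–3.
  Nguyen vs Okoro: Okoro wins 4–3.
  Park vs Vance: Vance wins 4–3.
  Park vs Umar: Umar wins 4–3.
  Park vs Okoro: Okoro wins 4–3.
  Vance vs Umar: Umar wins 4–3.
  Vance vs Okoro: Okoro wins 6–1.
  Umar vs Okoro: Okoro wins 5–2.
Copeland scores (wins − losses):
  Rao: 3 − 2 = 1
  Nguyen: 2 − 3 = -1
  Park: 0 − 5 = -5
  Vance: 2 − 3 = -1
  Umar: 3 − 2 = 1
  Okoro: 5 − 0 = 5
Okoro has the best Copeland score.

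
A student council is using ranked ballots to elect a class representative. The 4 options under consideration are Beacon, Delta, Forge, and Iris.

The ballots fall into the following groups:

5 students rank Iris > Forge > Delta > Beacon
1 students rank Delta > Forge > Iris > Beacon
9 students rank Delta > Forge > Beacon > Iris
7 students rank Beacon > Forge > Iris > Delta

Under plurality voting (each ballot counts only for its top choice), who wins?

First-place vote totals:
  Beacon: 7
  Delta: 10
  Forge: 0
  Iris: 5
Delta has the most first-place votes.

Delta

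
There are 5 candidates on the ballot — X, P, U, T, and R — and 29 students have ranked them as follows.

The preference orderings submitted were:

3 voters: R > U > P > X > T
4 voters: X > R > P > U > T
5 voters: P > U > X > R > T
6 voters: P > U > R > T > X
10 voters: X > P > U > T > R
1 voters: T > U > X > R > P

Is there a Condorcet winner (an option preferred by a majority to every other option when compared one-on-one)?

No

Head-to-head results (29 voters total):
X vs P: X wins 15–14.
X vs U: U wins 15–14.
X vs T: X wins 22–7.
X vs R: X wins 20–9.
P vs U: P wins 25–4.
P vs T: P wins 28–1.
P vs R: P wins 21–8.
U vs T: U wins 28–1.
U vs R: U wins 22–7.
T vs R: R wins 18–11.
No candidate beats all others: X beats P beats U beats X, a majority cycle.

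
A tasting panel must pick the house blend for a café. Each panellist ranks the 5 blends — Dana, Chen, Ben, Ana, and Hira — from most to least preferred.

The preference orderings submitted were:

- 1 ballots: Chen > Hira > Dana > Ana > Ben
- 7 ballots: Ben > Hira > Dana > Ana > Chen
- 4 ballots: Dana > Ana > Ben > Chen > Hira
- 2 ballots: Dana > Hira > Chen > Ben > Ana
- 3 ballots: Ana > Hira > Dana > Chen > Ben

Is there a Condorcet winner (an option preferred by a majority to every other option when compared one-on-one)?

No

Head-to-head results (17 voters total):
Dana vs Chen: Dana wins 16–1.
Dana vs Ben: Dana wins 10–7.
Dana vs Ana: Dana wins 14–3.
Dana vs Hira: Hira wins 11–6.
Chen vs Ben: Ben wins 11–6.
Chen vs Ana: Ana wins 14–3.
Chen vs Hira: Hira wins 12–5.
Ben vs Ana: Ben wins 9–8.
Ben vs Hira: Ben wins 11–6.
Ana vs Hira: Hira wins 10–7.
No candidate beats all others: Dana beats Ben beats Hira beats Dana, a majority cycle.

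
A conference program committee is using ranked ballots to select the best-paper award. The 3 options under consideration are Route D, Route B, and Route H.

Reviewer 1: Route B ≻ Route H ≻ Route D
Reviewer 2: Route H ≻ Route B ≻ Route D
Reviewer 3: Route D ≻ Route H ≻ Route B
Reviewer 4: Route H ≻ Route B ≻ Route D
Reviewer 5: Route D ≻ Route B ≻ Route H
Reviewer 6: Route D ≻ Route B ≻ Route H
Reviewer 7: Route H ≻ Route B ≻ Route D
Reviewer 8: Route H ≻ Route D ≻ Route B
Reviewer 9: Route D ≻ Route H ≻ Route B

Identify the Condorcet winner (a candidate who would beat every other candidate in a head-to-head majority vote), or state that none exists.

Head-to-head results (9 voters total):
Route D vs Route B: Route D wins 5–4.
Route D vs Route H: Route H wins 5–4.
Route B vs Route H: Route H wins 6–3.
Route H beats each rival — Route D (5–4), Route B (6–3) — so Route H is the Condorcet winner.

Route H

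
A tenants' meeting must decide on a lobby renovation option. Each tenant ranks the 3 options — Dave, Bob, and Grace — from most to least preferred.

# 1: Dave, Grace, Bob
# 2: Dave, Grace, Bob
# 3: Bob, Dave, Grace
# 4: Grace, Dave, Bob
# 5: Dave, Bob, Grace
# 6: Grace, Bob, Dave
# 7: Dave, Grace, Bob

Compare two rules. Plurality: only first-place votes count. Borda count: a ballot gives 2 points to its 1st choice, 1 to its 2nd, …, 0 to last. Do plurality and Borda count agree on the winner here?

Plurality first-place counts: Dave 4, Bob 1, Grace 2 → Dave.
Borda totals: Dave 10, Bob 4, Grace 7 → Dave.
The two rules agree on Dave.

Yes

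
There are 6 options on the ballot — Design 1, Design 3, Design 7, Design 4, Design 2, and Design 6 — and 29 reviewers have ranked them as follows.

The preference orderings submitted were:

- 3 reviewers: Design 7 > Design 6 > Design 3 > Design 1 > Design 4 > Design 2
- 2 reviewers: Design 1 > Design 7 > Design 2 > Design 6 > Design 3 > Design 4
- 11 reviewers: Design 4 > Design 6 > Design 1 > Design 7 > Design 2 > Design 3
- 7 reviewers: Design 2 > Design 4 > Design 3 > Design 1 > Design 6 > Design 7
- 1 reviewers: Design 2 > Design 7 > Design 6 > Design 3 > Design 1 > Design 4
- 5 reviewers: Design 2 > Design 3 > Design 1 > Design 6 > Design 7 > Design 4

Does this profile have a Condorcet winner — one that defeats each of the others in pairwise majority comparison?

Head-to-head results (29 voters total):
Design 1 vs Design 3: Design 3 wins 16–13.
Design 1 vs Design 7: Design 1 wins 25–4.
Design 1 vs Design 4: Design 4 wins 18–11.
Design 1 vs Design 2: Design 1 wins 16–13.
Design 1 vs Design 6: Design 6 wins 15–14.
Design 3 vs Design 7: Design 7 wins 17–12.
Design 3 vs Design 4: Design 4 wins 18–11.
Design 3 vs Design 2: Design 2 wins 26–3.
Design 3 vs Design 6: Design 6 wins 17–12.
Design 7 vs Design 4: Design 4 wins 18–11.
Design 7 vs Design 2: Design 7 wins 16–13.
Design 7 vs Design 6: Design 6 wins 23–6.
Design 4 vs Design 2: Design 2 wins 15–14.
Design 4 vs Design 6: Design 4 wins 18–11.
Design 2 vs Design 6: Design 2 wins 15–14.
No candidate beats all others: Design 1 beats Design 7 beats Design 3 beats Design 1, a majority cycle.

No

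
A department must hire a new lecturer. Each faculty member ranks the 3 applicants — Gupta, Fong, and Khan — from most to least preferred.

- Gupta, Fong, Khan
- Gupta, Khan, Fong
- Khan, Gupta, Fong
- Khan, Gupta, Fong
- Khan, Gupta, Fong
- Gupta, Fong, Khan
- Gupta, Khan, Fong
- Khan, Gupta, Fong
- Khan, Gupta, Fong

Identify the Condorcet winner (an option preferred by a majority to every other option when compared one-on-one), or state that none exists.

Head-to-head results (9 voters total):
Gupta vs Fong: Gupta wins 9–0.
Gupta vs Khan: Khan wins 5–4.
Fong vs Khan: Khan wins 7–2.
Khan beats each rival — Gupta (5–4), Fong (7–2) — so Khan is the Condorcet winner.

Khan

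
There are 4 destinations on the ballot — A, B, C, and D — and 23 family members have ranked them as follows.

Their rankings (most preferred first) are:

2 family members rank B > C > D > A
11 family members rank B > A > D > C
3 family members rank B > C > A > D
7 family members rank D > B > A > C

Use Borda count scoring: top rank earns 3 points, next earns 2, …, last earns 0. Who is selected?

B

Borda scores:
  A: 2·0 + 11·2 + 3·1 + 7·1 = 32
  B: 2·3 + 11·3 + 3·3 + 7·2 = 62
  C: 2·2 + 11·0 + 3·2 + 7·0 = 10
  D: 2·1 + 11·1 + 3·0 + 7·3 = 34
B has the highest total.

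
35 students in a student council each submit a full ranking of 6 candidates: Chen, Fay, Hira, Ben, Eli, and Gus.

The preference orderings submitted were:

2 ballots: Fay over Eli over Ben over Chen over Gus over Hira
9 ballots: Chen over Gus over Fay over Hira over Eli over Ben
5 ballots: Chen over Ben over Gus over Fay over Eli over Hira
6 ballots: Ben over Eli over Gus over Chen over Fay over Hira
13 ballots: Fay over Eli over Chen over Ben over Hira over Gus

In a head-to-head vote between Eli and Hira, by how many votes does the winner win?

17

Ballots ranking Eli above Hira: 2+5+6+13 = 26.
Ballots ranking Hira above Eli: 9.
Eli wins 26–9, a margin of 17.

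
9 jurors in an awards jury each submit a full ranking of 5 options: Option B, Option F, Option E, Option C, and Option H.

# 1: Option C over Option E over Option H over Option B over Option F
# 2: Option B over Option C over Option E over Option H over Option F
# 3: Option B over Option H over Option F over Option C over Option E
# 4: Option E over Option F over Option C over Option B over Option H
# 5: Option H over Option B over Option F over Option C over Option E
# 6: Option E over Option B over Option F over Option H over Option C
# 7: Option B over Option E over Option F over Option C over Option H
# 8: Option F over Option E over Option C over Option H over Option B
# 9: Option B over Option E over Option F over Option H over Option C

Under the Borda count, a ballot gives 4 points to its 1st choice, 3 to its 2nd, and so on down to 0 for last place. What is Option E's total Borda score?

22

Borda scores:
  Option B: 1 + 4 + 4 + 1 + 3 + 3 + 4 + 0 + 4 = 24
  Option F: 0 + 0 + 2 + 3 + 2 + 2 + 2 + 4 + 2 = 17
  Option E: 3 + 2 + 0 + 4 + 0 + 4 + 3 + 3 + 3 = 22
  Option C: 4 + 3 + 1 + 2 + 1 + 0 + 1 + 2 + 0 = 14
  Option H: 2 + 1 + 3 + 0 + 4 + 1 + 0 + 1 + 1 = 13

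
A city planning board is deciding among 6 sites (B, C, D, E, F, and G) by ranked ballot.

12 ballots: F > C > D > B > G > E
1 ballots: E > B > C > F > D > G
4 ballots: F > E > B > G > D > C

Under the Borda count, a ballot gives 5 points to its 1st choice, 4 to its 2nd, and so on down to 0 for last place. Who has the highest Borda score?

F

Borda scores:
  B: 12·2 + 4 + 4·3 = 40
  C: 12·4 + 3 + 4·0 = 51
  D: 12·3 + 1 + 4·1 = 41
  E: 12·0 + 5 + 4·4 = 21
  F: 12·5 + 2 + 4·5 = 82
  G: 12·1 + 0 + 4·2 = 20
F has the highest total.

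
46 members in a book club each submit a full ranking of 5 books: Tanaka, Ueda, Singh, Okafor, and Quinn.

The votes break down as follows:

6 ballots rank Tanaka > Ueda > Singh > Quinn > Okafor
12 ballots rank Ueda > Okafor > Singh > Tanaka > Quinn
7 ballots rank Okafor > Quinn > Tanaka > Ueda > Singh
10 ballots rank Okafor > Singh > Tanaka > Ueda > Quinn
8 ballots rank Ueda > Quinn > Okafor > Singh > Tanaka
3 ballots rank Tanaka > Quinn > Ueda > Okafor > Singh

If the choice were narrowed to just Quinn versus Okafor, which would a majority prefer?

Ballots ranking Quinn above Okafor: 6+8+3 = 17.
Ballots ranking Okafor above Quinn: 12+7+10 = 29.
Okafor wins the head-to-head, 29–17.

Okafor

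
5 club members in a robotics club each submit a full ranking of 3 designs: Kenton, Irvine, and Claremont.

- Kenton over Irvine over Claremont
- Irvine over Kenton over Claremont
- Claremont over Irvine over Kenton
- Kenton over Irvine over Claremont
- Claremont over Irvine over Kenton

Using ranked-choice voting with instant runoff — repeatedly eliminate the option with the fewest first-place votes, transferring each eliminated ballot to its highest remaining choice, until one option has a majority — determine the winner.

Kenton

Round 1: Kenton 2, Claremont 2, Irvine 1. Irvine has the fewest and is eliminated.
Round 2: Kenton 3, Claremont 2. Kenton has a majority.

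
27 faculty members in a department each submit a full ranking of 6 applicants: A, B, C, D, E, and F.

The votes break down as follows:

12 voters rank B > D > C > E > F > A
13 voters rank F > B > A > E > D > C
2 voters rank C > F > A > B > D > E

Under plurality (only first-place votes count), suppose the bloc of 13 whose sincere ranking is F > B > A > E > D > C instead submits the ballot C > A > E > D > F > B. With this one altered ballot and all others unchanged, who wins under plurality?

C

First-place totals with the altered ballot: A 0, B 12, C 15, D 0, E 0, F 0.
The switch changes the winner from F to C.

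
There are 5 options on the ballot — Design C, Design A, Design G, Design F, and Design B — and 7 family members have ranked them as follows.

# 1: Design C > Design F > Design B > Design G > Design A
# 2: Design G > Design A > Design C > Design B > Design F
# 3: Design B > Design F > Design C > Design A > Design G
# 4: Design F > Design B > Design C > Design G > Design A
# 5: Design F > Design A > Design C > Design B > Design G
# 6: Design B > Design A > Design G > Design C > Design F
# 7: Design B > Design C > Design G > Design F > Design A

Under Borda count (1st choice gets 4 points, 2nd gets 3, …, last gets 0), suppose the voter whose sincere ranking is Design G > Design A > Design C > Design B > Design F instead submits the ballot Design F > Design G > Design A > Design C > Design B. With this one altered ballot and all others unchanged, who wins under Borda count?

Design F

Borda totals with the altered ballot: Design C 15, Design A 9, Design G 9, Design F 19, Design B 18.
The switch changes the winner from Design B to Design F.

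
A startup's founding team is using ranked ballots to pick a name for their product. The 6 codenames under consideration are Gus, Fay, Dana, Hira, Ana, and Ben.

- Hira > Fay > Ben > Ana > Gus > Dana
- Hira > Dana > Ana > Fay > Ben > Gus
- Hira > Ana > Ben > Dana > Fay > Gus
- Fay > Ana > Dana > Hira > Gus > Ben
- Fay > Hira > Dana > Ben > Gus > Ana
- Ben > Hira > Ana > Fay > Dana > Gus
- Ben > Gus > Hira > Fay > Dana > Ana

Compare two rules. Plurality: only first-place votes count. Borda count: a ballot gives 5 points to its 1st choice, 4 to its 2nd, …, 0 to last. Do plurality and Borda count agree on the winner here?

Plurality first-place counts: Gus 0, Fay 2, Dana 0, Hira 3, Ana 0, Ben 2 → Hira.
Borda totals: Gus 7, Fay 21, Dana 14, Hira 28, Ana 16, Ben 19 → Hira.
The two rules agree on Hira.

Yes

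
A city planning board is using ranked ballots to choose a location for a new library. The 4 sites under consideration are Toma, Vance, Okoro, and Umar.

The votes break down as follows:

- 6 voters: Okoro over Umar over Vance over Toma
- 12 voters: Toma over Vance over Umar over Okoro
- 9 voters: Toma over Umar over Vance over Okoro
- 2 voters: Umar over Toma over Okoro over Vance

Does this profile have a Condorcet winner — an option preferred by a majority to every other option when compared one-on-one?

Head-to-head results (29 voters total):
Toma vs Vance: Toma wins 23–6.
Toma vs Okoro: Toma wins 23–6.
Toma vs Umar: Toma wins 21–8.
Vance vs Okoro: Vance wins 21–8.
Vance vs Umar: Umar wins 17–12.
Okoro vs Umar: Umar wins 23–6.
Toma beats each rival — Vance (23–6), Okoro (23–6), Umar (21–8) — so Toma is the Condorcet winner.

Yes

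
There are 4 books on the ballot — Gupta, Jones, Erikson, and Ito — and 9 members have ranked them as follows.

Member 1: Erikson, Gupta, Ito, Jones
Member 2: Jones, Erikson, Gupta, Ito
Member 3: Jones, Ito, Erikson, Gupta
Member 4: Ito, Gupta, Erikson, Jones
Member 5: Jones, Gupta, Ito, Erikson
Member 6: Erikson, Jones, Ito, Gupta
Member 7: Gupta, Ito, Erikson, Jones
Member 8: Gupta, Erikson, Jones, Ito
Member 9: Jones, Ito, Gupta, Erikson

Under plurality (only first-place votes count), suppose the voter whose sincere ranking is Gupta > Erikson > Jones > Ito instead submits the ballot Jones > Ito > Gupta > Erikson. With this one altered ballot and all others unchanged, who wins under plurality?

First-place totals with the altered ballot: Gupta 1, Jones 5, Erikson 2, Ito 1.
The winner is unchanged: still Jones.

Jones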